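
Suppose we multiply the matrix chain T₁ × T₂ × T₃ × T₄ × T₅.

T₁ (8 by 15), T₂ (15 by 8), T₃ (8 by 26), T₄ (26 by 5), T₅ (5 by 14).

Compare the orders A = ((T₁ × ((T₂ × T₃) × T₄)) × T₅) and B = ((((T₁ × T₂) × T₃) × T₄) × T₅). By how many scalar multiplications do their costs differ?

2006

Order A = ((T₁ × ((T₂ × T₃) × T₄)) × T₅): (T₂ × T₃): 15×8 by 8×26 → 15×26, cost 15·8·26 = 3120; ((T₂ × T₃) × T₄): 15×26 by 26×5 → 15×5, cost 15·26·5 = 1950; cumulative 5070; (T₁ × ((T₂ × T₃) × T₄)): 8×15 by 15×5 → 8×5, cost 8·15·5 = 600; cumulative 5670; ((T₁ × ((T₂ × T₃) × T₄)) × T₅): 8×5 by 5×14 → 8×14, cost 8·5·14 = 560; cumulative 6230. Total 6230.
Order B = ((((T₁ × T₂) × T₃) × T₄) × T₅): (T₁ × T₂): 8×15 by 15×8 → 8×8, cost 8·15·8 = 960; ((T₁ × T₂) × T₃): 8×8 by 8×26 → 8×26, cost 8·8·26 = 1664; cumulative 2624; (((T₁ × T₂) × T₃) × T₄): 8×26 by 26×5 → 8×5, cost 8·26·5 = 1040; cumulative 3664; ((((T₁ × T₂) × T₃) × T₄) × T₅): 8×5 by 5×14 → 8×14, cost 8·5·14 = 560; cumulative 4224. Total 4224.
Difference: |6230 − 4224| = 2006.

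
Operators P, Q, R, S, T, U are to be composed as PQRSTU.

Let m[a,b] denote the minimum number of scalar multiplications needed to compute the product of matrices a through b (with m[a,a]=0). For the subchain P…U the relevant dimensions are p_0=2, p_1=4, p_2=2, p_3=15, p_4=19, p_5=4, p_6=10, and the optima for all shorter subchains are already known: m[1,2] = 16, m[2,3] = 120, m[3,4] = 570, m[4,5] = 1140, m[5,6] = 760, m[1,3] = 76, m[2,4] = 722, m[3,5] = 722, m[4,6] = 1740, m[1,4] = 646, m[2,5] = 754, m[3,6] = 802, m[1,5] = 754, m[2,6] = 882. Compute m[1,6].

m[1,6] = min over k∈[1,5] of m[1,k]+m[k+1,6]+p_{0}·p_k·p_{6}.
k=1: 0 + 882 + 2·4·10 = 962; k=2: 16 + 802 + 2·2·10 = 858; k=3: 76 + 1740 + 2·15·10 = 2116; k=4: 646 + 760 + 2·19·10 = 1786; k=5: 754 + 0 + 2·4·10 = 834.
Minimum: 834 at k=5.

834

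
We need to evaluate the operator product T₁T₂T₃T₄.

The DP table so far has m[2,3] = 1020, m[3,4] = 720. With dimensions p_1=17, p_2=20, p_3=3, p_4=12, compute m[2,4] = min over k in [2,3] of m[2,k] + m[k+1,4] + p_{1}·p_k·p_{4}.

m[2,4] = min over k∈[2,3] of m[2,k]+m[k+1,4]+p_{1}·p_k·p_{4}.
k=2: 0 + 720 + 17·20·12 = 4800; k=3: 1020 + 0 + 17·3·12 = 1632.
Minimum: 1632 at k=3.

1632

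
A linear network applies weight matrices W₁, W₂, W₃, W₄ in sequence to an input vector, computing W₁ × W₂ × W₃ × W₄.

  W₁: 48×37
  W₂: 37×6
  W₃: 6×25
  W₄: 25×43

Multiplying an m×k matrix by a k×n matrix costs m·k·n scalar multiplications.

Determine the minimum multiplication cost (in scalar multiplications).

Adjacent pairs: W₁W₂ = 48·37·6 = 10656; W₂W₃ = 37·6·25 = 5550; W₃W₄ = 6·25·43 = 6450.
Length 3: W₁..W₃: k=1: 0+5550+48·37·25=49950; k=2: 10656+0+48·6·25=17856 → min 17856 | W₂..W₄: k=2: 0+6450+37·6·43=15996; k=3: 5550+0+37·25·43=45325 → min 15996.
Length 4: W₁..W₄: k=1: 0+15996+48·37·43=92364; k=2: 10656+6450+48·6·43=29490; k=3: 17856+0+48·25·43=69456 → min 29490.
Optimal order: ((W₁ × W₂) × (W₃ × W₄)) with cost 29490.

29490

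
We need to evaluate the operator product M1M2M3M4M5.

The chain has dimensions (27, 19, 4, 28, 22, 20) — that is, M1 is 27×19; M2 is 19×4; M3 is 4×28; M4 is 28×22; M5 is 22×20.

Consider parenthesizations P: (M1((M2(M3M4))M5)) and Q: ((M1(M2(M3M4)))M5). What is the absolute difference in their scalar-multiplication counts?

Order P = (M1((M2(M3M4))M5)): (M3M4): 4×28 by 28×22 → 4×22, cost 4·28·22 = 2464; (M2(M3M4)): 19×4 by 4×22 → 19×22, cost 19·4·22 = 1672; cumulative 4136; ((M2(M3M4))M5): 19×22 by 22×20 → 19×20, cost 19·22·20 = 8360; cumulative 12496; (M1((M2(M3M4))M5)): 27×19 by 19×20 → 27×20, cost 27·19·20 = 10260; cumulative 22756. Total 22756.
Order Q = ((M1(M2(M3M4)))M5): (M3M4): 4×28 by 28×22 → 4×22, cost 4·28·22 = 2464; (M2(M3M4)): 19×4 by 4×22 → 19×22, cost 19·4·22 = 1672; cumulative 4136; (M1(M2(M3M4))): 27×19 by 19×22 → 27×22, cost 27·19·22 = 11286; cumulative 15422; ((M1(M2(M3M4)))M5): 27×22 by 22×20 → 27×20, cost 27·22·20 = 11880; cumulative 27302. Total 27302.
Difference: |22756 − 27302| = 4546.

4546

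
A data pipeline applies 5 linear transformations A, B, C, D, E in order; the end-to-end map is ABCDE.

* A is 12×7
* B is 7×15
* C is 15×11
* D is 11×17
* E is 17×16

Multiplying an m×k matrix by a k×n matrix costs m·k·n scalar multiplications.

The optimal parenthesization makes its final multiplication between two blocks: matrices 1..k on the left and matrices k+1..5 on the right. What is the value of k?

1

Adjacent pairs: AB = 12·7·15 = 1260; BC = 7·15·11 = 1155; CD = 15·11·17 = 2805; DE = 11·17·16 = 2992.
Length 3: A..C: k=1: 0+1155+12·7·11=2079; k=2: 1260+0+12·15·11=3240 → min 2079 | B..D: k=2: 0+2805+7·15·17=4590; k=3: 1155+0+7·11·17=2464 → min 2464 | C..E: k=3: 0+2992+15·11·16=5632; k=4: 2805+0+15·17·16=6885 → min 5632.
Length 4: A..D: k=1: 0+2464+12·7·17=3892; k=2: 1260+2805+12·15·17=7125; k=3: 2079+0+12·11·17=4323 → min 3892 | B..E: k=2: 0+5632+7·15·16=7312; k=3: 1155+2992+7·11·16=5379; k=4: 2464+0+7·17·16=4368 → min 4368.
Top-level splits: k=1: (A..A)·(B..E) → 0+4368+12·7·16 = 5712; k=2: (A..B)·(C..E) → 1260+5632+12·15·16 = 9772; k=3: (A..C)·(D..E) → 2079+2992+12·11·16 = 7183; k=4: (A..D)·(E..E) → 3892+0+12·17·16 = 7156.
Best split is after A, i.e. k = 1.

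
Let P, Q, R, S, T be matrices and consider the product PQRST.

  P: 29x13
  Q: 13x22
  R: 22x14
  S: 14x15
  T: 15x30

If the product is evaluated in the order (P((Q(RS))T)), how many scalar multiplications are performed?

(RS): 22×14 by 14×15 → 22×15, cost 22·14·15 = 4620
(Q(RS)): 13×22 by 22×15 → 13×15, cost 13·22·15 = 4290; cumulative 8910
((Q(RS))T): 13×15 by 15×30 → 13×30, cost 13·15·30 = 5850; cumulative 14760
(P((Q(RS))T)): 29×13 by 13×30 → 29×30, cost 29·13·30 = 11310; cumulative 26070
Total: 26070 scalar multiplications.

26070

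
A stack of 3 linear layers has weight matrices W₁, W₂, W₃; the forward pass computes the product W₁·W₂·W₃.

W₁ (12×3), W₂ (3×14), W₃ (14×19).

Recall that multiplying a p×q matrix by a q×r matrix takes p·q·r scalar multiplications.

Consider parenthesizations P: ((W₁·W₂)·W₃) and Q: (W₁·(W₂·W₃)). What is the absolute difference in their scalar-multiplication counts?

2214

Order P = ((W₁·W₂)·W₃): (W₁·W₂): 12×3 by 3×14 → 12×14, cost 12·3·14 = 504; ((W₁·W₂)·W₃): 12×14 by 14×19 → 12×19, cost 12·14·19 = 3192; cumulative 3696. Total 3696.
Order Q = (W₁·(W₂·W₃)): (W₂·W₃): 3×14 by 14×19 → 3×19, cost 3·14·19 = 798; (W₁·(W₂·W₃)): 12×3 by 3×19 → 12×19, cost 12·3·19 = 684; cumulative 1482. Total 1482.
Difference: |3696 − 1482| = 2214.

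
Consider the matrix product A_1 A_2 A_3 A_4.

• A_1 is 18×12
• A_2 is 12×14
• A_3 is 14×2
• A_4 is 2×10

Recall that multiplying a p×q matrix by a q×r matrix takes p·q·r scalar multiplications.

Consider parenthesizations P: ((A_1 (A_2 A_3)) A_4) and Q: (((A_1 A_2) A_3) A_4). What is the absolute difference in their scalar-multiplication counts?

2760

Order P = ((A_1 (A_2 A_3)) A_4): (A_2 A_3): 12×14 by 14×2 → 12×2, cost 12·14·2 = 336; (A_1 (A_2 A_3)): 18×12 by 12×2 → 18×2, cost 18·12·2 = 432; cumulative 768; ((A_1 (A_2 A_3)) A_4): 18×2 by 2×10 → 18×10, cost 18·2·10 = 360; cumulative 1128. Total 1128.
Order Q = (((A_1 A_2) A_3) A_4): (A_1 A_2): 18×12 by 12×14 → 18×14, cost 18·12·14 = 3024; ((A_1 A_2) A_3): 18×14 by 14×2 → 18×2, cost 18·14·2 = 504; cumulative 3528; (((A_1 A_2) A_3) A_4): 18×2 by 2×10 → 18×10, cost 18·2·10 = 360; cumulative 3888. Total 3888.
Difference: |1128 − 3888| = 2760.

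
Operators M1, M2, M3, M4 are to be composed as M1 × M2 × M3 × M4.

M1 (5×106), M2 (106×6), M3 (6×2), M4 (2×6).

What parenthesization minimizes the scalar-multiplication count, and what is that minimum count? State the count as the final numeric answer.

2392

Adjacent pairs: M1M2 = 5·106·6 = 3180; M2M3 = 106·6·2 = 1272; M3M4 = 6·2·6 = 72.
Length 3: M1..M3: k=1: 0+1272+5·106·2=2332; k=2: 3180+0+5·6·2=3240 → min 2332 | M2..M4: k=2: 0+72+106·6·6=3888; k=3: 1272+0+106·2·6=2544 → min 2544.
Length 4: M1..M4: k=1: 0+2544+5·106·6=5724; k=2: 3180+72+5·6·6=3432; k=3: 2332+0+5·2·6=2392 → min 2392.
Optimal parenthesization: ((M1 × (M2 × M3)) × M4) with cost 2392.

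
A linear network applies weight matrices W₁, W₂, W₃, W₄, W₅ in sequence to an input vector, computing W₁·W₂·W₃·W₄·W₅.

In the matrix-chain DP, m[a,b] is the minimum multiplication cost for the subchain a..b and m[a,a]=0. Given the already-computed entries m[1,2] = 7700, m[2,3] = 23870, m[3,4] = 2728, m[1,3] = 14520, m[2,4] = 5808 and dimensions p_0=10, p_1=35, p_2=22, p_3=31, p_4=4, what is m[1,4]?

7208

m[1,4] = min over k∈[1,3] of m[1,k]+m[k+1,4]+p_{0}·p_k·p_{4}.
k=1: 0 + 5808 + 10·35·4 = 7208; k=2: 7700 + 2728 + 10·22·4 = 11308; k=3: 14520 + 0 + 10·31·4 = 15760.
Minimum: 7208 at k=1.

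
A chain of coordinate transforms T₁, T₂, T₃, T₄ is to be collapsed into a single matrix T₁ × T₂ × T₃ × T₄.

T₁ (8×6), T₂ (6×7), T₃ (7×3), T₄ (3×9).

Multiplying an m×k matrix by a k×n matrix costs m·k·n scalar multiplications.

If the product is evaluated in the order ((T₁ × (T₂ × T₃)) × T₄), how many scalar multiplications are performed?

486

(T₂ × T₃): 6×7 by 7×3 → 6×3, cost 6·7·3 = 126
(T₁ × (T₂ × T₃)): 8×6 by 6×3 → 8×3, cost 8·6·3 = 144; cumulative 270
((T₁ × (T₂ × T₃)) × T₄): 8×3 by 3×9 → 8×9, cost 8·3·9 = 216; cumulative 486
Total: 486 scalar multiplications.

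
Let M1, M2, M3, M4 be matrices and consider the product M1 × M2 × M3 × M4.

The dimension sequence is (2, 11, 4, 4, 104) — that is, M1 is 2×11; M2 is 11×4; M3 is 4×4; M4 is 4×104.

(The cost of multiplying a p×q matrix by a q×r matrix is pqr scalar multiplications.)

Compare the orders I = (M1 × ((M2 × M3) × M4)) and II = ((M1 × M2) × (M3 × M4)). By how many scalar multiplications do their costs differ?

Order I = (M1 × ((M2 × M3) × M4)): (M2 × M3): 11×4 by 4×4 → 11×4, cost 11·4·4 = 176; ((M2 × M3) × M4): 11×4 by 4×104 → 11×104, cost 11·4·104 = 4576; cumulative 4752; (M1 × ((M2 × M3) × M4)): 2×11 by 11×104 → 2×104, cost 2·11·104 = 2288; cumulative 7040. Total 7040.
Order II = ((M1 × M2) × (M3 × M4)): (M1 × M2): 2×11 by 11×4 → 2×4, cost 2·11·4 = 88; (M3 × M4): 4×4 by 4×104 → 4×104, cost 4·4·104 = 1664; ((M1 × M2) × (M3 × M4)): 2×4 by 4×104 → 2×104, cost 2·4·104 = 832; cumulative 2584. Total 2584.
Difference: |7040 − 2584| = 4456.

4456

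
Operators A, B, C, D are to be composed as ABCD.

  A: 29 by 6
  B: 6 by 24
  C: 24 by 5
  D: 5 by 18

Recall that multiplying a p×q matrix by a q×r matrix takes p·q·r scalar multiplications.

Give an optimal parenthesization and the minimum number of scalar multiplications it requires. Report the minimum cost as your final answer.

Adjacent pairs: AB = 29·6·24 = 4176; BC = 6·24·5 = 720; CD = 24·5·18 = 2160.
Length 3: A..C: k=1: 0+720+29·6·5=1590; k=2: 4176+0+29·24·5=7656 → min 1590 | B..D: k=2: 0+2160+6·24·18=4752; k=3: 720+0+6·5·18=1260 → min 1260.
Length 4: A..D: k=1: 0+1260+29·6·18=4392; k=2: 4176+2160+29·24·18=18864; k=3: 1590+0+29·5·18=4200 → min 4200.
Optimal parenthesization: ((A(BC))D) with cost 4200.

4200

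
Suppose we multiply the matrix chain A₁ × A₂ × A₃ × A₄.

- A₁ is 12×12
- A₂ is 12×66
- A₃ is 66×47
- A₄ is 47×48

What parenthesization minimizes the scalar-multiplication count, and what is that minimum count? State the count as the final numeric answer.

71064

Adjacent pairs: A₁A₂ = 12·12·66 = 9504; A₂A₃ = 12·66·47 = 37224; A₃A₄ = 66·47·48 = 148896.
Length 3: A₁..A₃: k=1: 0+37224+12·12·47=43992; k=2: 9504+0+12·66·47=46728 → min 43992 | A₂..A₄: k=2: 0+148896+12·66·48=186912; k=3: 37224+0+12·47·48=64296 → min 64296.
Length 4: A₁..A₄: k=1: 0+64296+12·12·48=71208; k=2: 9504+148896+12·66·48=196416; k=3: 43992+0+12·47·48=71064 → min 71064.
Optimal parenthesization: ((A₁ × (A₂ × A₃)) × A₄) with cost 71064.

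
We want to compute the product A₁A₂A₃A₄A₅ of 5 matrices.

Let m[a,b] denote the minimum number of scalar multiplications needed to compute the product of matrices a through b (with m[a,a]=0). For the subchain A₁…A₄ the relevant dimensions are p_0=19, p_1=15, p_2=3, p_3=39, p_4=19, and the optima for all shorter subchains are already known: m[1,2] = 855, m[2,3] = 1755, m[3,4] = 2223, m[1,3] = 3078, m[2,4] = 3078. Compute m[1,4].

m[1,4] = min over k∈[1,3] of m[1,k]+m[k+1,4]+p_{0}·p_k·p_{4}.
k=1: 0 + 3078 + 19·15·19 = 8493; k=2: 855 + 2223 + 19·3·19 = 4161; k=3: 3078 + 0 + 19·39·19 = 17157.
Minimum: 4161 at k=2.

4161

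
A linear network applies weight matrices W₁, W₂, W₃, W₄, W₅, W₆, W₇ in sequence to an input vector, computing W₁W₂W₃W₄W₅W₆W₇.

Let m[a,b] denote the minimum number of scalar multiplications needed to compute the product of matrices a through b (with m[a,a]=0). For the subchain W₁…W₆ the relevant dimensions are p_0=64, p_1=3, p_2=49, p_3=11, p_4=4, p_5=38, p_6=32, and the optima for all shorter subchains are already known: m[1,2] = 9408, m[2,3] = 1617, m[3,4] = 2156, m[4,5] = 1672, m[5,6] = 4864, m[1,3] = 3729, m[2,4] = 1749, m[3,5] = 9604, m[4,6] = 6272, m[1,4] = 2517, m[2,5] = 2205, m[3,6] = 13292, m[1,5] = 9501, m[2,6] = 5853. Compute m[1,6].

m[1,6] = min over k∈[1,5] of m[1,k]+m[k+1,6]+p_{0}·p_k·p_{6}.
k=1: 0 + 5853 + 64·3·32 = 11997; k=2: 9408 + 13292 + 64·49·32 = 123052; k=3: 3729 + 6272 + 64·11·32 = 32529; k=4: 2517 + 4864 + 64·4·32 = 15573; k=5: 9501 + 0 + 64·38·32 = 87325.
Minimum: 11997 at k=1.

11997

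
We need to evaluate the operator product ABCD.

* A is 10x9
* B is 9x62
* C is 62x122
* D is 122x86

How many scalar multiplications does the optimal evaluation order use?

Adjacent pairs: AB = 10·9·62 = 5580; BC = 9·62·122 = 68076; CD = 62·122·86 = 650504.
Length 3: A..C: k=1: 0+68076+10·9·122=79056; k=2: 5580+0+10·62·122=81220 → min 79056 | B..D: k=2: 0+650504+9·62·86=698492; k=3: 68076+0+9·122·86=162504 → min 162504.
Length 4: A..D: k=1: 0+162504+10·9·86=170244; k=2: 5580+650504+10·62·86=709404; k=3: 79056+0+10·122·86=183976 → min 170244.
Optimal order: (A((BC)D)) with cost 170244.

170244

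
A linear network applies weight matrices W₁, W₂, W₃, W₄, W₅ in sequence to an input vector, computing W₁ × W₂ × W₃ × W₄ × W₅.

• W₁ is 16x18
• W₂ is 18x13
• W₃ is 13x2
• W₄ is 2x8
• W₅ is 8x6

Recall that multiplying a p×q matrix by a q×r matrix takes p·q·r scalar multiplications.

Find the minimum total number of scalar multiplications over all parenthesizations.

1332

Adjacent pairs: W₁W₂ = 16·18·13 = 3744; W₂W₃ = 18·13·2 = 468; W₃W₄ = 13·2·8 = 208; W₄W₅ = 2·8·6 = 96.
Length 3: W₁..W₃: k=1: 0+468+16·18·2=1044; k=2: 3744+0+16·13·2=4160 → min 1044 | W₂..W₄: k=2: 0+208+18·13·8=2080; k=3: 468+0+18·2·8=756 → min 756 | W₃..W₅: k=3: 0+96+13·2·6=252; k=4: 208+0+13·8·6=832 → min 252.
Length 4: W₁..W₄: k=1: 0+756+16·18·8=3060; k=2: 3744+208+16·13·8=5616; k=3: 1044+0+16·2·8=1300 → min 1300 | W₂..W₅: k=2: 0+252+18·13·6=1656; k=3: 468+96+18·2·6=780; k=4: 756+0+18·8·6=1620 → min 780.
Length 5: W₁..W₅: k=1: 0+780+16·18·6=2508; k=2: 3744+252+16·13·6=5244; k=3: 1044+96+16·2·6=1332; k=4: 1300+0+16·8·6=2068 → min 1332.
Optimal order: ((W₁ × (W₂ × W₃)) × (W₄ × W₅)) with cost 1332.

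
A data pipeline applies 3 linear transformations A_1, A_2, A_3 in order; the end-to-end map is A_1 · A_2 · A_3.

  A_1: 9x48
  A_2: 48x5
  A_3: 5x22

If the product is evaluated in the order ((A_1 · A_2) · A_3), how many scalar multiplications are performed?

3150

(A_1 · A_2): 9×48 by 48×5 → 9×5, cost 9·48·5 = 2160
((A_1 · A_2) · A_3): 9×5 by 5×22 → 9×22, cost 9·5·22 = 990; cumulative 3150
Total: 3150 scalar multiplications.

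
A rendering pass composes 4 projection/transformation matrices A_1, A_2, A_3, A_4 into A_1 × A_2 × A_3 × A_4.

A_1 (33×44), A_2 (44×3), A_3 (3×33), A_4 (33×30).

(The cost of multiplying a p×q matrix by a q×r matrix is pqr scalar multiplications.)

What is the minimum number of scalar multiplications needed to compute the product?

10296

Adjacent pairs: A_1A_2 = 33·44·3 = 4356; A_2A_3 = 44·3·33 = 4356; A_3A_4 = 3·33·30 = 2970.
Length 3: A_1..A_3: k=1: 0+4356+33·44·33=52272; k=2: 4356+0+33·3·33=7623 → min 7623 | A_2..A_4: k=2: 0+2970+44·3·30=6930; k=3: 4356+0+44·33·30=47916 → min 6930.
Length 4: A_1..A_4: k=1: 0+6930+33·44·30=50490; k=2: 4356+2970+33·3·30=10296; k=3: 7623+0+33·33·30=40293 → min 10296.
Optimal order: ((A_1 × A_2) × (A_3 × A_4)) with cost 10296.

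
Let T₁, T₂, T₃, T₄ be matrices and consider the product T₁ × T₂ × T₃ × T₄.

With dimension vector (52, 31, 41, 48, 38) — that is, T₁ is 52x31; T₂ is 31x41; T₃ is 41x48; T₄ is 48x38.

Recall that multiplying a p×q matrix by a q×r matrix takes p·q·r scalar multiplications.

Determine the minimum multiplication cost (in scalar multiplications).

Adjacent pairs: T₁T₂ = 52·31·41 = 66092; T₂T₃ = 31·41·48 = 61008; T₃T₄ = 41·48·38 = 74784.
Length 3: T₁..T₃: k=1: 0+61008+52·31·48=138384; k=2: 66092+0+52·41·48=168428 → min 138384 | T₂..T₄: k=2: 0+74784+31·41·38=123082; k=3: 61008+0+31·48·38=117552 → min 117552.
Length 4: T₁..T₄: k=1: 0+117552+52·31·38=178808; k=2: 66092+74784+52·41·38=221892; k=3: 138384+0+52·48·38=233232 → min 178808.
Optimal order: (T₁ × ((T₂ × T₃) × T₄)) with cost 178808.

178808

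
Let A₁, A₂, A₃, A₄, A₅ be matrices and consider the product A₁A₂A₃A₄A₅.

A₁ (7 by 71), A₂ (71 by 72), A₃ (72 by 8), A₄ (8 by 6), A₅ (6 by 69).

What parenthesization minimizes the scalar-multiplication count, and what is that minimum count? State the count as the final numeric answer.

40008

Adjacent pairs: A₁A₂ = 7·71·72 = 35784; A₂A₃ = 71·72·8 = 40896; A₃A₄ = 72·8·6 = 3456; A₄A₅ = 8·6·69 = 3312.
Length 3: A₁..A₃: k=1: 0+40896+7·71·8=44872; k=2: 35784+0+7·72·8=39816 → min 39816 | A₂..A₄: k=2: 0+3456+71·72·6=34128; k=3: 40896+0+71·8·6=44304 → min 34128 | A₃..A₅: k=3: 0+3312+72·8·69=43056; k=4: 3456+0+72·6·69=33264 → min 33264.
Length 4: A₁..A₄: k=1: 0+34128+7·71·6=37110; k=2: 35784+3456+7·72·6=42264; k=3: 39816+0+7·8·6=40152 → min 37110 | A₂..A₅: k=2: 0+33264+71·72·69=385992; k=3: 40896+3312+71·8·69=83400; k=4: 34128+0+71·6·69=63522 → min 63522.
Length 5: A₁..A₅: k=1: 0+63522+7·71·69=97815; k=2: 35784+33264+7·72·69=103824; k=3: 39816+3312+7·8·69=46992; k=4: 37110+0+7·6·69=40008 → min 40008.
Optimal parenthesization: ((A₁(A₂(A₃A₄)))A₅) with cost 40008.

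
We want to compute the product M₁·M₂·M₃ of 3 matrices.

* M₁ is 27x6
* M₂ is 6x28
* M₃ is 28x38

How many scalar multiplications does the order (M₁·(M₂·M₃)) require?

12540

(M₂·M₃): 6×28 by 28×38 → 6×38, cost 6·28·38 = 6384
(M₁·(M₂·M₃)): 27×6 by 6×38 → 27×38, cost 27·6·38 = 6156; cumulative 12540
Total: 12540 scalar multiplications.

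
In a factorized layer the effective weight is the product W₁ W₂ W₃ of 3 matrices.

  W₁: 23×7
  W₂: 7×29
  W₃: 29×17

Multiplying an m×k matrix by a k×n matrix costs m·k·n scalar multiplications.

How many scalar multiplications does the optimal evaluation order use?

Order (W₁ (W₂ W₃)): (W₂ W₃): 7×29 by 29×17 → 7×17, cost 7·29·17 = 3451; (W₁ (W₂ W₃)): 23×7 by 7×17 → 23×17, cost 23·7·17 = 2737; cumulative 6188. Total 6188.
Order ((W₁ W₂) W₃): (W₁ W₂): 23×7 by 7×29 → 23×29, cost 23·7·29 = 4669; ((W₁ W₂) W₃): 23×29 by 29×17 → 23×17, cost 23·29·17 = 11339; cumulative 16008. Total 16008.
Minimum: 6188.

6188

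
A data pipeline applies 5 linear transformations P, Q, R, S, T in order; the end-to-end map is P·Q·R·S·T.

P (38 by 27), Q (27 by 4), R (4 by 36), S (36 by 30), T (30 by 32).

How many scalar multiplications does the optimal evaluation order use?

Adjacent pairs: PQ = 38·27·4 = 4104; QR = 27·4·36 = 3888; RS = 4·36·30 = 4320; ST = 36·30·32 = 34560.
Length 3: P..R: k=1: 0+3888+38·27·36=40824; k=2: 4104+0+38·4·36=9576 → min 9576 | Q..S: k=2: 0+4320+27·4·30=7560; k=3: 3888+0+27·36·30=33048 → min 7560 | R..T: k=3: 0+34560+4·36·32=39168; k=4: 4320+0+4·30·32=8160 → min 8160.
Length 4: P..S: k=1: 0+7560+38·27·30=38340; k=2: 4104+4320+38·4·30=12984; k=3: 9576+0+38·36·30=50616 → min 12984 | Q..T: k=2: 0+8160+27·4·32=11616; k=3: 3888+34560+27·36·32=69552; k=4: 7560+0+27·30·32=33480 → min 11616.
Length 5: P..T: k=1: 0+11616+38·27·32=44448; k=2: 4104+8160+38·4·32=17128; k=3: 9576+34560+38·36·32=87912; k=4: 12984+0+38·30·32=49464 → min 17128.
Optimal order: ((P·Q)·((R·S)·T)) with cost 17128.

17128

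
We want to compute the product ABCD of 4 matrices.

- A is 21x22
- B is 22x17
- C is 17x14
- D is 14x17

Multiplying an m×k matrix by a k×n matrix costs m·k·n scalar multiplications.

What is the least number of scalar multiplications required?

Adjacent pairs: AB = 21·22·17 = 7854; BC = 22·17·14 = 5236; CD = 17·14·17 = 4046.
Length 3: A..C: k=1: 0+5236+21·22·14=11704; k=2: 7854+0+21·17·14=12852 → min 11704 | B..D: k=2: 0+4046+22·17·17=10404; k=3: 5236+0+22·14·17=10472 → min 10404.
Length 4: A..D: k=1: 0+10404+21·22·17=18258; k=2: 7854+4046+21·17·17=17969; k=3: 11704+0+21·14·17=16702 → min 16702.
Optimal order: ((A(BC))D) with cost 16702.

16702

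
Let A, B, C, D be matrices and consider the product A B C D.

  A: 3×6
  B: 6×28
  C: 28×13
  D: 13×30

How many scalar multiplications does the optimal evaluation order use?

Adjacent pairs: AB = 3·6·28 = 504; BC = 6·28·13 = 2184; CD = 28·13·30 = 10920.
Length 3: A..C: k=1: 0+2184+3·6·13=2418; k=2: 504+0+3·28·13=1596 → min 1596 | B..D: k=2: 0+10920+6·28·30=15960; k=3: 2184+0+6·13·30=4524 → min 4524.
Length 4: A..D: k=1: 0+4524+3·6·30=5064; k=2: 504+10920+3·28·30=13944; k=3: 1596+0+3·13·30=2766 → min 2766.
Optimal order: (((A B) C) D) with cost 2766.

2766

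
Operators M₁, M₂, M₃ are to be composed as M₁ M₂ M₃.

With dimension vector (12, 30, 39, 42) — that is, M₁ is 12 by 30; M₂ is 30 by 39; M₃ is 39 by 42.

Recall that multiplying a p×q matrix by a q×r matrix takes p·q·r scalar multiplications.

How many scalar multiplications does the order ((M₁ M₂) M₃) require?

(M₁ M₂): 12×30 by 30×39 → 12×39, cost 12·30·39 = 14040
((M₁ M₂) M₃): 12×39 by 39×42 → 12×42, cost 12·39·42 = 19656; cumulative 33696
Total: 33696 scalar multiplications.

33696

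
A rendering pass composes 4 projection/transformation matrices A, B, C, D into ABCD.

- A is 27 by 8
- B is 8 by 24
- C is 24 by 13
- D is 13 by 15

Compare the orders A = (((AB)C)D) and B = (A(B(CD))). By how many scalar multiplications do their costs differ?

8073

Order A = (((AB)C)D): (AB): 27×8 by 8×24 → 27×24, cost 27·8·24 = 5184; ((AB)C): 27×24 by 24×13 → 27×13, cost 27·24·13 = 8424; cumulative 13608; (((AB)C)D): 27×13 by 13×15 → 27×15, cost 27·13·15 = 5265; cumulative 18873. Total 18873.
Order B = (A(B(CD))): (CD): 24×13 by 13×15 → 24×15, cost 24·13·15 = 4680; (B(CD)): 8×24 by 24×15 → 8×15, cost 8·24·15 = 2880; cumulative 7560; (A(B(CD))): 27×8 by 8×15 → 27×15, cost 27·8·15 = 3240; cumulative 10800. Total 10800.
Difference: |18873 − 10800| = 8073.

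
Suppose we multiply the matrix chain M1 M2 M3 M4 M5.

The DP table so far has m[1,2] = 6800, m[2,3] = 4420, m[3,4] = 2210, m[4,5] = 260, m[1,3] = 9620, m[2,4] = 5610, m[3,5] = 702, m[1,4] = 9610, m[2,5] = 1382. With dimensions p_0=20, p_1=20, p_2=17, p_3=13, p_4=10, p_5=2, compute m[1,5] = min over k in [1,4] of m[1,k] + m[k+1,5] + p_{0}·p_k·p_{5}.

m[1,5] = min over k∈[1,4] of m[1,k]+m[k+1,5]+p_{0}·p_k·p_{5}.
k=1: 0 + 1382 + 20·20·2 = 2182; k=2: 6800 + 702 + 20·17·2 = 8182; k=3: 9620 + 260 + 20·13·2 = 10400; k=4: 9610 + 0 + 20·10·2 = 10010.
Minimum: 2182 at k=1.

2182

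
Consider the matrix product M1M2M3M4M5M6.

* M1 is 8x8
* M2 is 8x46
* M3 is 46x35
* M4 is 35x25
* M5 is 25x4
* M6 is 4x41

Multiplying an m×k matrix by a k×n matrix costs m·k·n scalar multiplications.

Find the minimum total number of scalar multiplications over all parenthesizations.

Adjacent pairs: M1M2 = 8·8·46 = 2944; M2M3 = 8·46·35 = 12880; M3M4 = 46·35·25 = 40250; M4M5 = 35·25·4 = 3500; M5M6 = 25·4·41 = 4100.
Length 3: M1..M3: k=1: 0+12880+8·8·35=15120; k=2: 2944+0+8·46·35=15824 → min 15120 | M2..M4: k=2: 0+40250+8·46·25=49450; k=3: 12880+0+8·35·25=19880 → min 19880 | M3..M5: k=3: 0+3500+46·35·4=9940; k=4: 40250+0+46·25·4=44850 → min 9940 | M4..M6: k=4: 0+4100+35·25·41=39975; k=5: 3500+0+35·4·41=9240 → min 9240.
Length 4: M1..M4: k=1: 0+19880+8·8·25=21480; k=2: 2944+40250+8·46·25=52394; k=3: 15120+0+8·35·25=22120 → min 21480 | M2..M5: k=2: 0+9940+8·46·4=11412; k=3: 12880+3500+8·35·4=17500; k=4: 19880+0+8·25·4=20680 → min 11412 | M3..M6: k=3: 0+9240+46·35·41=75250; k=4: 40250+4100+46·25·41=91500; k=5: 9940+0+46·4·41=17484 → min 17484.
Length 5: M1..M5: k=1: 0+11412+8·8·4=11668; k=2: 2944+9940+8·46·4=14356; k=3: 15120+3500+8·35·4=19740; k=4: 21480+0+8·25·4=22280 → min 11668 | M2..M6: k=2: 0+17484+8·46·41=32572; k=3: 12880+9240+8·35·41=33600; k=4: 19880+4100+8·25·41=32180; k=5: 11412+0+8·4·41=12724 → min 12724.
Length 6: M1..M6: k=1: 0+12724+8·8·41=15348; k=2: 2944+17484+8·46·41=35516; k=3: 15120+9240+8·35·41=35840; k=4: 21480+4100+8·25·41=33780; k=5: 11668+0+8·4·41=12980 → min 12980.
Optimal order: ((M1(M2(M3(M4M5))))M6) with cost 12980.

12980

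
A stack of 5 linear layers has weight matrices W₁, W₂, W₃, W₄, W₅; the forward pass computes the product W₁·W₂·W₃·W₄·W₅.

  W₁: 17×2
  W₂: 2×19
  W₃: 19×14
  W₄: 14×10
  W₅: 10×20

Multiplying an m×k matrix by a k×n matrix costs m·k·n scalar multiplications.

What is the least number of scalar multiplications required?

1892

Adjacent pairs: W₁W₂ = 17·2·19 = 646; W₂W₃ = 2·19·14 = 532; W₃W₄ = 19·14·10 = 2660; W₄W₅ = 14·10·20 = 2800.
Length 3: W₁..W₃: k=1: 0+532+17·2·14=1008; k=2: 646+0+17·19·14=5168 → min 1008 | W₂..W₄: k=2: 0+2660+2·19·10=3040; k=3: 532+0+2·14·10=812 → min 812 | W₃..W₅: k=3: 0+2800+19·14·20=8120; k=4: 2660+0+19·10·20=6460 → min 6460.
Length 4: W₁..W₄: k=1: 0+812+17·2·10=1152; k=2: 646+2660+17·19·10=6536; k=3: 1008+0+17·14·10=3388 → min 1152 | W₂..W₅: k=2: 0+6460+2·19·20=7220; k=3: 532+2800+2·14·20=3892; k=4: 812+0+2·10·20=1212 → min 1212.
Length 5: W₁..W₅: k=1: 0+1212+17·2·20=1892; k=2: 646+6460+17·19·20=13566; k=3: 1008+2800+17·14·20=8568; k=4: 1152+0+17·10·20=4552 → min 1892.
Optimal order: (W₁·(((W₂·W₃)·W₄)·W₅)) with cost 1892.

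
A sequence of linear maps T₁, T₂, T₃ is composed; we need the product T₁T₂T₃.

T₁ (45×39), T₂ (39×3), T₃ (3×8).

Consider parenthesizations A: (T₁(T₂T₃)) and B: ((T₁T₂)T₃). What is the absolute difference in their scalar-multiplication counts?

8631

Order A = (T₁(T₂T₃)): (T₂T₃): 39×3 by 3×8 → 39×8, cost 39·3·8 = 936; (T₁(T₂T₃)): 45×39 by 39×8 → 45×8, cost 45·39·8 = 14040; cumulative 14976. Total 14976.
Order B = ((T₁T₂)T₃): (T₁T₂): 45×39 by 39×3 → 45×3, cost 45·39·3 = 5265; ((T₁T₂)T₃): 45×3 by 3×8 → 45×8, cost 45·3·8 = 1080; cumulative 6345. Total 6345.
Difference: |14976 − 6345| = 8631.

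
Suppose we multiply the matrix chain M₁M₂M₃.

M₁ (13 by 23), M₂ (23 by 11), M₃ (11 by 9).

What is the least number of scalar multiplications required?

4576

Order (M₁(M₂M₃)): (M₂M₃): 23×11 by 11×9 → 23×9, cost 23·11·9 = 2277; (M₁(M₂M₃)): 13×23 by 23×9 → 13×9, cost 13·23·9 = 2691; cumulative 4968. Total 4968.
Order ((M₁M₂)M₃): (M₁M₂): 13×23 by 23×11 → 13×11, cost 13·23·11 = 3289; ((M₁M₂)M₃): 13×11 by 11×9 → 13×9, cost 13·11·9 = 1287; cumulative 4576. Total 4576.
Minimum: 4576.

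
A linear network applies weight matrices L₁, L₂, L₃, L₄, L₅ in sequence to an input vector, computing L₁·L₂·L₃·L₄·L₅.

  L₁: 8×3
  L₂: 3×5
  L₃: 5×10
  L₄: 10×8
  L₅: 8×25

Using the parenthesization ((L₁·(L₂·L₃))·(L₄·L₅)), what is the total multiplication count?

4390

(L₂·L₃): 3×5 by 5×10 → 3×10, cost 3·5·10 = 150
(L₁·(L₂·L₃)): 8×3 by 3×10 → 8×10, cost 8·3·10 = 240; cumulative 390
(L₄·L₅): 10×8 by 8×25 → 10×25, cost 10·8·25 = 2000
((L₁·(L₂·L₃))·(L₄·L₅)): 8×10 by 10×25 → 8×25, cost 8·10·25 = 2000; cumulative 4390
Total: 4390 scalar multiplications.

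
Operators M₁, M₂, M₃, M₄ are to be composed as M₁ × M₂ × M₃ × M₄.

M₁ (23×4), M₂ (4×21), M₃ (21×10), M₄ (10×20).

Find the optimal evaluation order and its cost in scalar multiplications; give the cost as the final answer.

3480

Adjacent pairs: M₁M₂ = 23·4·21 = 1932; M₂M₃ = 4·21·10 = 840; M₃M₄ = 21·10·20 = 4200.
Length 3: M₁..M₃: k=1: 0+840+23·4·10=1760; k=2: 1932+0+23·21·10=6762 → min 1760 | M₂..M₄: k=2: 0+4200+4·21·20=5880; k=3: 840+0+4·10·20=1640 → min 1640.
Length 4: M₁..M₄: k=1: 0+1640+23·4·20=3480; k=2: 1932+4200+23·21·20=15792; k=3: 1760+0+23·10·20=6360 → min 3480.
Optimal parenthesization: (M₁ × ((M₂ × M₃) × M₄)) with cost 3480.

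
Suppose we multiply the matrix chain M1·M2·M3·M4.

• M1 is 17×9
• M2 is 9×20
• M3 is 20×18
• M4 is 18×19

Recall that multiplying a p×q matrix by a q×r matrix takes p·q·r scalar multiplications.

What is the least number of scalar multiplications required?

Adjacent pairs: M1M2 = 17·9·20 = 3060; M2M3 = 9·20·18 = 3240; M3M4 = 20·18·19 = 6840.
Length 3: M1..M3: k=1: 0+3240+17·9·18=5994; k=2: 3060+0+17·20·18=9180 → min 5994 | M2..M4: k=2: 0+6840+9·20·19=10260; k=3: 3240+0+9·18·19=6318 → min 6318.
Length 4: M1..M4: k=1: 0+6318+17·9·19=9225; k=2: 3060+6840+17·20·19=16360; k=3: 5994+0+17·18·19=11808 → min 9225.
Optimal order: (M1·((M2·M3)·M4)) with cost 9225.

9225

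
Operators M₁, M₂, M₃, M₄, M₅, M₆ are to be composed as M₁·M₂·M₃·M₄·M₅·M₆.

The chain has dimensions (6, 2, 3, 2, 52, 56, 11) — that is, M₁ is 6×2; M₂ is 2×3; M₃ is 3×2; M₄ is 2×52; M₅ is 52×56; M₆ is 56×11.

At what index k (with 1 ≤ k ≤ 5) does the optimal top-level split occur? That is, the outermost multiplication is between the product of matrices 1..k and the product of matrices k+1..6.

3

Adjacent pairs: M₁M₂ = 6·2·3 = 36; M₂M₃ = 2·3·2 = 12; M₃M₄ = 3·2·52 = 312; M₄M₅ = 2·52·56 = 5824; M₅M₆ = 52·56·11 = 32032.
Length 3: M₁..M₃: k=1: 0+12+6·2·2=36; k=2: 36+0+6·3·2=72 → min 36 | M₂..M₄: k=2: 0+312+2·3·52=624; k=3: 12+0+2·2·52=220 → min 220 | M₃..M₅: k=3: 0+5824+3·2·56=6160; k=4: 312+0+3·52·56=9048 → min 6160 | M₄..M₆: k=4: 0+32032+2·52·11=33176; k=5: 5824+0+2·56·11=7056 → min 7056.
Length 4: M₁..M₄: k=1: 0+220+6·2·52=844; k=2: 36+312+6·3·52=1284; k=3: 36+0+6·2·52=660 → min 660 | M₂..M₅: k=2: 0+6160+2·3·56=6496; k=3: 12+5824+2·2·56=6060; k=4: 220+0+2·52·56=6044 → min 6044 | M₃..M₆: k=3: 0+7056+3·2·11=7122; k=4: 312+32032+3·52·11=34060; k=5: 6160+0+3·56·11=8008 → min 7122.
Length 5: M₁..M₅: k=1: 0+6044+6·2·56=6716; k=2: 36+6160+6·3·56=7204; k=3: 36+5824+6·2·56=6532; k=4: 660+0+6·52·56=18132 → min 6532 | M₂..M₆: k=2: 0+7122+2·3·11=7188; k=3: 12+7056+2·2·11=7112; k=4: 220+32032+2·52·11=33396; k=5: 6044+0+2·56·11=7276 → min 7112.
Top-level splits: k=1: (M₁..M₁)·(M₂..M₆) → 0+7112+6·2·11 = 7244; k=2: (M₁..M₂)·(M₃..M₆) → 36+7122+6·3·11 = 7356; k=3: (M₁..M₃)·(M₄..M₆) → 36+7056+6·2·11 = 7224; k=4: (M₁..M₄)·(M₅..M₆) → 660+32032+6·52·11 = 36124; k=5: (M₁..M₅)·(M₆..M₆) → 6532+0+6·56·11 = 10228.
Best split is after M₃, i.e. k = 3.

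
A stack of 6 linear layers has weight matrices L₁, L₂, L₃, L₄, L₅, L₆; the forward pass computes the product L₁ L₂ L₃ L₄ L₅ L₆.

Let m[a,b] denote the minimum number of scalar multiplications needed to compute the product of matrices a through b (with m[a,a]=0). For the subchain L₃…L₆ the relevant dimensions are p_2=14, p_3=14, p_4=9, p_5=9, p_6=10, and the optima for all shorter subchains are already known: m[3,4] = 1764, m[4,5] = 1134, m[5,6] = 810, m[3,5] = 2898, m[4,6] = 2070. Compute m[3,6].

m[3,6] = min over k∈[3,5] of m[3,k]+m[k+1,6]+p_{2}·p_k·p_{6}.
k=3: 0 + 2070 + 14·14·10 = 4030; k=4: 1764 + 810 + 14·9·10 = 3834; k=5: 2898 + 0 + 14·9·10 = 4158.
Minimum: 3834 at k=4.

3834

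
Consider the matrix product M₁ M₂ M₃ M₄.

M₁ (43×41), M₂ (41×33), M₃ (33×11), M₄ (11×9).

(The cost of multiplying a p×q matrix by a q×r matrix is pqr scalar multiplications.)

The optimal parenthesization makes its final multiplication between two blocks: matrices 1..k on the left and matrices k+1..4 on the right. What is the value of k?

1

Adjacent pairs: M₁M₂ = 43·41·33 = 58179; M₂M₃ = 41·33·11 = 14883; M₃M₄ = 33·11·9 = 3267.
Length 3: M₁..M₃: k=1: 0+14883+43·41·11=34276; k=2: 58179+0+43·33·11=73788 → min 34276 | M₂..M₄: k=2: 0+3267+41·33·9=15444; k=3: 14883+0+41·11·9=18942 → min 15444.
Top-level splits: k=1: (M₁..M₁)·(M₂..M₄) → 0+15444+43·41·9 = 31311; k=2: (M₁..M₂)·(M₃..M₄) → 58179+3267+43·33·9 = 74217; k=3: (M₁..M₃)·(M₄..M₄) → 34276+0+43·11·9 = 38533.
Best split is after M₁, i.e. k = 1.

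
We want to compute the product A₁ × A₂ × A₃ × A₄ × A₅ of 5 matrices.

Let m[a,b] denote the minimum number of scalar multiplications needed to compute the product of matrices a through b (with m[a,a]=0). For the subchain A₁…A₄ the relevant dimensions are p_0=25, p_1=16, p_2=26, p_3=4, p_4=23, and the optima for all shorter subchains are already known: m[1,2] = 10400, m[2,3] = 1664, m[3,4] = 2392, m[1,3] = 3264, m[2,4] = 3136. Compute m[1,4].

m[1,4] = min over k∈[1,3] of m[1,k]+m[k+1,4]+p_{0}·p_k·p_{4}.
k=1: 0 + 3136 + 25·16·23 = 12336; k=2: 10400 + 2392 + 25·26·23 = 27742; k=3: 3264 + 0 + 25·4·23 = 5564.
Minimum: 5564 at k=3.

5564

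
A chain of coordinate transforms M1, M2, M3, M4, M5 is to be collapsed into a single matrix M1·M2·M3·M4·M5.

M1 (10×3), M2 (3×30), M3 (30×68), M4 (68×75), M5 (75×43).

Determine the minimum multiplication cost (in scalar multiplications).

32385

Adjacent pairs: M1M2 = 10·3·30 = 900; M2M3 = 3·30·68 = 6120; M3M4 = 30·68·75 = 153000; M4M5 = 68·75·43 = 219300.
Length 3: M1..M3: k=1: 0+6120+10·3·68=8160; k=2: 900+0+10·30·68=21300 → min 8160 | M2..M4: k=2: 0+153000+3·30·75=159750; k=3: 6120+0+3·68·75=21420 → min 21420 | M3..M5: k=3: 0+219300+30·68·43=307020; k=4: 153000+0+30·75·43=249750 → min 249750.
Length 4: M1..M4: k=1: 0+21420+10·3·75=23670; k=2: 900+153000+10·30·75=176400; k=3: 8160+0+10·68·75=59160 → min 23670 | M2..M5: k=2: 0+249750+3·30·43=253620; k=3: 6120+219300+3·68·43=234192; k=4: 21420+0+3·75·43=31095 → min 31095.
Length 5: M1..M5: k=1: 0+31095+10·3·43=32385; k=2: 900+249750+10·30·43=263550; k=3: 8160+219300+10·68·43=256700; k=4: 23670+0+10·75·43=55920 → min 32385.
Optimal order: (M1·(((M2·M3)·M4)·M5)) with cost 32385.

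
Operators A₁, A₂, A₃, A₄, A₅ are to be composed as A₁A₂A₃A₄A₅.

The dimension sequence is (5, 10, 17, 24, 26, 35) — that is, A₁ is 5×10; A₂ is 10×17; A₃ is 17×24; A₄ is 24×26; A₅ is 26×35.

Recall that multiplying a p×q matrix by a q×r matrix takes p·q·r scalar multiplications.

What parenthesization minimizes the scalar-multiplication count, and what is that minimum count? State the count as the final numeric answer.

10560

Adjacent pairs: A₁A₂ = 5·10·17 = 850; A₂A₃ = 10·17·24 = 4080; A₃A₄ = 17·24·26 = 10608; A₄A₅ = 24·26·35 = 21840.
Length 3: A₁..A₃: k=1: 0+4080+5·10·24=5280; k=2: 850+0+5·17·24=2890 → min 2890 | A₂..A₄: k=2: 0+10608+10·17·26=15028; k=3: 4080+0+10·24·26=10320 → min 10320 | A₃..A₅: k=3: 0+21840+17·24·35=36120; k=4: 10608+0+17·26·35=26078 → min 26078.
Length 4: A₁..A₄: k=1: 0+10320+5·10·26=11620; k=2: 850+10608+5·17·26=13668; k=3: 2890+0+5·24·26=6010 → min 6010 | A₂..A₅: k=2: 0+26078+10·17·35=32028; k=3: 4080+21840+10·24·35=34320; k=4: 10320+0+10·26·35=19420 → min 19420.
Length 5: A₁..A₅: k=1: 0+19420+5·10·35=21170; k=2: 850+26078+5·17·35=29903; k=3: 2890+21840+5·24·35=28930; k=4: 6010+0+5·26·35=10560 → min 10560.
Optimal parenthesization: ((((A₁A₂)A₃)A₄)A₅) with cost 10560.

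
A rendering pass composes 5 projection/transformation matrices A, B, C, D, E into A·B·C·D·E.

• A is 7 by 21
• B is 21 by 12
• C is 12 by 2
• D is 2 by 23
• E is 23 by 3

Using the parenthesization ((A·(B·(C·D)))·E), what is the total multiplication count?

(C·D): 12×2 by 2×23 → 12×23, cost 12·2·23 = 552
(B·(C·D)): 21×12 by 12×23 → 21×23, cost 21·12·23 = 5796; cumulative 6348
(A·(B·(C·D))): 7×21 by 21×23 → 7×23, cost 7·21·23 = 3381; cumulative 9729
((A·(B·(C·D)))·E): 7×23 by 23×3 → 7×3, cost 7·23·3 = 483; cumulative 10212
Total: 10212 scalar multiplications.

10212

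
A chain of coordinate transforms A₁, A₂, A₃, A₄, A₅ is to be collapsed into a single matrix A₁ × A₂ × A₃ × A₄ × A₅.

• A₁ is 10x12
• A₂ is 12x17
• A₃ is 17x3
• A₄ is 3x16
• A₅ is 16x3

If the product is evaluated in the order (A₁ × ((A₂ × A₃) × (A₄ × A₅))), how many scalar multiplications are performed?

1224

(A₂ × A₃): 12×17 by 17×3 → 12×3, cost 12·17·3 = 612
(A₄ × A₅): 3×16 by 16×3 → 3×3, cost 3·16·3 = 144
((A₂ × A₃) × (A₄ × A₅)): 12×3 by 3×3 → 12×3, cost 12·3·3 = 108; cumulative 864
(A₁ × ((A₂ × A₃) × (A₄ × A₅))): 10×12 by 12×3 → 10×3, cost 10·12·3 = 360; cumulative 1224
Total: 1224 scalar multiplications.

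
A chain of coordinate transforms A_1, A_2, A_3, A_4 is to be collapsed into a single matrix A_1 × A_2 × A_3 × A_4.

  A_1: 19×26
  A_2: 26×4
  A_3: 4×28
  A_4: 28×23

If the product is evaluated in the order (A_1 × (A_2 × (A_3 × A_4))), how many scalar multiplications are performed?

(A_3 × A_4): 4×28 by 28×23 → 4×23, cost 4·28·23 = 2576
(A_2 × (A_3 × A_4)): 26×4 by 4×23 → 26×23, cost 26·4·23 = 2392; cumulative 4968
(A_1 × (A_2 × (A_3 × A_4))): 19×26 by 26×23 → 19×23, cost 19·26·23 = 11362; cumulative 16330
Total: 16330 scalar multiplications.

16330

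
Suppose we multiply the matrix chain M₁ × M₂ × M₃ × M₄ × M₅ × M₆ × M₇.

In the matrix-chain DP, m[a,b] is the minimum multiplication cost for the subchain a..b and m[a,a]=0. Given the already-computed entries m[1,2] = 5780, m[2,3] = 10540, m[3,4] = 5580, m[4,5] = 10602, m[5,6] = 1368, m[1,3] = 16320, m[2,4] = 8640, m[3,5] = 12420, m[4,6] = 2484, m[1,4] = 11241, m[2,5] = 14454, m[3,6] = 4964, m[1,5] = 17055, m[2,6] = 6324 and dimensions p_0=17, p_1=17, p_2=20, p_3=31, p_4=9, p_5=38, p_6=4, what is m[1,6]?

7480

m[1,6] = min over k∈[1,5] of m[1,k]+m[k+1,6]+p_{0}·p_k·p_{6}.
k=1: 0 + 6324 + 17·17·4 = 7480; k=2: 5780 + 4964 + 17·20·4 = 12104; k=3: 16320 + 2484 + 17·31·4 = 20912; k=4: 11241 + 1368 + 17·9·4 = 13221; k=5: 17055 + 0 + 17·38·4 = 19639.
Minimum: 7480 at k=1.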